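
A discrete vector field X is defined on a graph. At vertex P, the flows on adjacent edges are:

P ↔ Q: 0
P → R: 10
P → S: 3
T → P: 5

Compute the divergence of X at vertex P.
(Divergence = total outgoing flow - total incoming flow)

Divergence = sum of outgoing flows = 0 + 10 + 3 + (-5) = 8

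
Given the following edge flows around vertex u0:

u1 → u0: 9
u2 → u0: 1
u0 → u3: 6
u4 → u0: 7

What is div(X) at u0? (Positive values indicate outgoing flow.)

Divergence = sum of outgoing flows = (-9) + (-1) + 6 + (-7) = -11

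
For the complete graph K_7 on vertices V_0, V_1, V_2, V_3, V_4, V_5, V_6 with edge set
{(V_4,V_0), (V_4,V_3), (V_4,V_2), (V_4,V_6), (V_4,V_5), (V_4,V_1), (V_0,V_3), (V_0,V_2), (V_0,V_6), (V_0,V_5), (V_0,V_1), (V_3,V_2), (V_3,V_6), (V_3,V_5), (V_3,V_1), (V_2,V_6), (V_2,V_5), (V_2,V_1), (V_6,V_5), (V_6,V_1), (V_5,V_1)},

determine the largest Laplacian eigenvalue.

For the complete graph K_n, L = nI − J (J = all-ones matrix). J has eigenvalues n (once, eigenvector 𝟙) and 0 (multiplicity n−1), so L has eigenvalues 0 (once) and n (multiplicity n−1). Here n = 7: eigenvalue 0 once and 7 with multiplicity 6.
Laplacian eigenvalues: [0.0, 7.0, 7.0, 7.0, 7.0, 7.0, 7.0]. Largest eigenvalue (spectral radius) = 7.0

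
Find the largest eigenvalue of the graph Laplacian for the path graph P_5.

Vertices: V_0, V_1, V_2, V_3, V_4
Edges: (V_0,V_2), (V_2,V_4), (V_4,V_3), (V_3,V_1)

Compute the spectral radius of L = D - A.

The path graph P_n has Laplacian eigenvalues λ_k = 2 − 2cos(kπ/n), k = 0, 1, …, n−1. Here n = 5:
k=0: 2 − 2cos(0) = 0.0; k=1: 2 − 2cos(π/5) = 0.382; k=2: 2 − 2cos(2π/5) = 1.382; k=3: 2 − 2cos(3π/5) = 2.618; k=4: 2 − 2cos(4π/5) = 3.618.
Laplacian eigenvalues: [0.0, 0.382, 1.382, 2.618, 3.618]. Largest eigenvalue (spectral radius) = 3.618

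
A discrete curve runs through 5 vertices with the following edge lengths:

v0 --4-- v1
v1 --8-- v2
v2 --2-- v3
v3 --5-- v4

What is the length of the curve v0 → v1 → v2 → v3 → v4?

Arc length = 4 + 8 + 2 + 5 = 19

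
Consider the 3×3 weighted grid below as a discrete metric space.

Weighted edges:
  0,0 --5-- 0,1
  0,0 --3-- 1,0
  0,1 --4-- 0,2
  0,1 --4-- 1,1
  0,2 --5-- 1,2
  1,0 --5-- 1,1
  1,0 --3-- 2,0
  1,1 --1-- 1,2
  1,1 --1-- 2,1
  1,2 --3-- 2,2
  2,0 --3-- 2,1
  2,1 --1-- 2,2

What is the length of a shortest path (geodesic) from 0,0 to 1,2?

Shortest path: 0,0 → 1,0 → 1,1 → 1,2, total weight = 9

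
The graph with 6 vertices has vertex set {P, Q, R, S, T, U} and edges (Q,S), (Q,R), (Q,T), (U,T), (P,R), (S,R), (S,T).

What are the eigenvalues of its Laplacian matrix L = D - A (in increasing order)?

Degrees: deg(P) = 1, deg(Q) = 3, deg(R) = 3, deg(S) = 3, deg(T) = 3, deg(U) = 1.
L = D − A with rows/columns ordered (P, Q, R, S, T, U):
  [ 1,  0, -1,  0,  0,  0]
  [ 0,  3, -1, -1, -1,  0]
  [-1, -1,  3, -1,  0,  0]
  [ 0, -1, -1,  3, -1,  0]
  [ 0, -1,  0, -1,  3, -1]
  [ 0,  0,  0,  0, -1,  1]
Characteristic polynomial: det(λI − L) = λ(λ² − 4λ + 2)(λ² − 6λ + 6)(λ − 4).
Roots: λ = 0; (λ² − 4λ + 2) = 0 ⇒ λ = 2 ± √2 ≈ 0.5858, 3.4142; (λ² − 6λ + 6) = 0 ⇒ λ = 3 ± √3 ≈ 1.2679, 4.7321; (λ − 4) = 0 ⇒ λ = 4.
(Check: the roots sum (with multiplicity) to 14, matching trace L = Σdeg = 2·7 = 14.)
Laplacian eigenvalues (increasing order): [0.0, 0.5858, 1.2679, 3.4142, 4.0, 4.7321]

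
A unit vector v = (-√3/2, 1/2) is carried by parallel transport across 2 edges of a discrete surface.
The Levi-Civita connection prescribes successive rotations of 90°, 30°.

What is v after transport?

Total rotation: 90° + 30° = 120°. Final vector: (0, -1)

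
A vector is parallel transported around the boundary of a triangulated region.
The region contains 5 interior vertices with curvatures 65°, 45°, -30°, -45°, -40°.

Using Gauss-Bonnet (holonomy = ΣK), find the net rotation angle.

Holonomy = total enclosed curvature = 65° + 45° + (-30°) + (-45°) + (-40°) = -5°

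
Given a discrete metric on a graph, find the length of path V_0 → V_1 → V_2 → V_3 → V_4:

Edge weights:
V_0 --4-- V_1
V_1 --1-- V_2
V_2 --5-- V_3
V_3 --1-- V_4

Arc length = 4 + 1 + 5 + 1 = 11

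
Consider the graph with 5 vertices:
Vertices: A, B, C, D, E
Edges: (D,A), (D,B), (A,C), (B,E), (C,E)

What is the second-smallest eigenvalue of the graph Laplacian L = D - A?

Degrees: deg(A) = 2, deg(B) = 2, deg(C) = 2, deg(D) = 2, deg(E) = 2.
L = D − A with rows/columns ordered (A, B, C, D, E):
  [ 2,  0, -1, -1,  0]
  [ 0,  2,  0, -1, -1]
  [-1,  0,  2,  0, -1]
  [-1, -1,  0,  2,  0]
  [ 0, -1, -1,  0,  2]
Characteristic polynomial: det(λI − L) = λ(λ² − 5λ + 5)².
Roots: λ = 0; (λ² − 5λ + 5) = 0 ⇒ λ = (5 ± √5)/2 ≈ 1.382, 3.618 (multiplicity 2).
(Check: the roots sum (with multiplicity) to 10, matching trace L = Σdeg = 2·5 = 10.)
Laplacian eigenvalues: [0.0, 1.382, 1.382, 3.618, 3.618]. Algebraic connectivity (smallest non-zero eigenvalue) = 1.382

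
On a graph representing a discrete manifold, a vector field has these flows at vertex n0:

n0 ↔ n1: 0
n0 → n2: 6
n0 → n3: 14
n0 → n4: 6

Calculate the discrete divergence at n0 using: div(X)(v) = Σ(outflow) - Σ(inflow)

Divergence = sum of outgoing flows = 0 + 6 + 14 + 6 = 26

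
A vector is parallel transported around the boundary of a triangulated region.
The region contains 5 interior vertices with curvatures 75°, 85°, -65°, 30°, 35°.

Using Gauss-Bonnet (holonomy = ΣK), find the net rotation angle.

Holonomy = total enclosed curvature = 75° + 85° + (-65°) + 30° + 35° = 160°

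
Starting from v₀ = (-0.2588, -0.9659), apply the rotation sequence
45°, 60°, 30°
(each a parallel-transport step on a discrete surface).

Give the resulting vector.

Total rotation: 45° + 60° + 30° = 135°. Final vector: (0.8660, 0.5000)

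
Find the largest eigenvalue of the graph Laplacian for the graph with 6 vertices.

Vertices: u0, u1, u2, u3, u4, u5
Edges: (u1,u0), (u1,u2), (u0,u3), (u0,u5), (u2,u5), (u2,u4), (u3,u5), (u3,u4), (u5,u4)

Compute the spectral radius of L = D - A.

Degrees: deg(u0) = 3, deg(u1) = 2, deg(u2) = 3, deg(u3) = 3, deg(u4) = 3, deg(u5) = 4.
L = D − A with rows/columns ordered (u0, u1, u2, u3, u4, u5):
  [ 3, -1,  0, -1,  0, -1]
  [-1,  2, -1,  0,  0,  0]
  [ 0, -1,  3,  0, -1, -1]
  [-1,  0,  0,  3, -1, -1]
  [ 0,  0, -1, -1,  3, -1]
  [-1,  0, -1, -1, -1,  4]
Characteristic polynomial: det(λI − L) = λ(λ² − 7λ + 9)(λ² − 7λ + 11)(λ − 4).
Roots: λ = 0; (λ² − 7λ + 9) = 0 ⇒ λ = (7 ± √13)/2 ≈ 1.6972, 5.3028; (λ² − 7λ + 11) = 0 ⇒ λ = (7 ± √5)/2 ≈ 2.382, 4.618; (λ − 4) = 0 ⇒ λ = 4.
(Check: the roots sum (with multiplicity) to 18, matching trace L = Σdeg = 2·9 = 18.)
Laplacian eigenvalues: [0.0, 1.6972, 2.382, 4.0, 4.618, 5.3028]. Largest eigenvalue (spectral radius) = 5.3028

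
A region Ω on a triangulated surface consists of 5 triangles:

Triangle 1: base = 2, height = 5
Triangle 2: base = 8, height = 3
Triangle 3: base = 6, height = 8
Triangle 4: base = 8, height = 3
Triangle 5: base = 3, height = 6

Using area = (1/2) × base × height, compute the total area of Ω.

(1/2)×2×5 + (1/2)×8×3 + (1/2)×6×8 + (1/2)×8×3 + (1/2)×3×6 = 62.0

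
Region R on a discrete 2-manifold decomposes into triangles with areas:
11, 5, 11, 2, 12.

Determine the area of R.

11 + 5 + 11 + 2 + 12 = 41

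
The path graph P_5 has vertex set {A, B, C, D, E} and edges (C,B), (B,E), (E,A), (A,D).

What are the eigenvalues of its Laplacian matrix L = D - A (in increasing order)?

The path graph P_n has Laplacian eigenvalues λ_k = 2 − 2cos(kπ/n), k = 0, 1, …, n−1. Here n = 5:
k=0: 2 − 2cos(0) = 0.0; k=1: 2 − 2cos(π/5) = 0.382; k=2: 2 − 2cos(2π/5) = 1.382; k=3: 2 − 2cos(3π/5) = 2.618; k=4: 2 − 2cos(4π/5) = 3.618.
Laplacian eigenvalues (increasing order): [0.0, 0.382, 1.382, 2.618, 3.618]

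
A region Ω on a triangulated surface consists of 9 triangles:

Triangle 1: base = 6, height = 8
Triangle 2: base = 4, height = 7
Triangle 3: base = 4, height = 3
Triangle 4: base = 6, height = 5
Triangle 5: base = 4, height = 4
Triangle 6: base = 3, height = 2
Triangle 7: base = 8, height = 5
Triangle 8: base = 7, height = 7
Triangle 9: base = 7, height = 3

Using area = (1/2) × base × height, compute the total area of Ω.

(1/2)×6×8 + (1/2)×4×7 + (1/2)×4×3 + (1/2)×6×5 + (1/2)×4×4 + (1/2)×3×2 + (1/2)×8×5 + (1/2)×7×7 + (1/2)×7×3 = 125.0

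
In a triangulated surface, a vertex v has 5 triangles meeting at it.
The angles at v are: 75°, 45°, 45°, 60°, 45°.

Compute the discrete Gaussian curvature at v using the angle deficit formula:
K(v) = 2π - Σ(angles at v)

Sum of angles = 270°. K = 360° - 270° = 90°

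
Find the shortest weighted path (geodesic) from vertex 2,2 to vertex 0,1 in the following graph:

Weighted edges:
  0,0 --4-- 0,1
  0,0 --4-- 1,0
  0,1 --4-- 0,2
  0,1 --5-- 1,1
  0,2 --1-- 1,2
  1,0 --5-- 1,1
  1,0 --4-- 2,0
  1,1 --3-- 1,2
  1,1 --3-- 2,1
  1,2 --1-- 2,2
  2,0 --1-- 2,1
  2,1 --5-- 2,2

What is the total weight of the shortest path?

Shortest path: 2,2 → 1,2 → 0,2 → 0,1, total weight = 6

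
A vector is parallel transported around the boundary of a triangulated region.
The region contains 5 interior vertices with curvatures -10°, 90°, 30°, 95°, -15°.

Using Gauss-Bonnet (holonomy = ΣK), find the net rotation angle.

Holonomy = total enclosed curvature = (-10°) + 90° + 30° + 95° + (-15°) = 190°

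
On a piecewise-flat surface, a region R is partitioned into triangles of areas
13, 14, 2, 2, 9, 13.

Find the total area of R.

13 + 14 + 2 + 2 + 9 + 13 = 53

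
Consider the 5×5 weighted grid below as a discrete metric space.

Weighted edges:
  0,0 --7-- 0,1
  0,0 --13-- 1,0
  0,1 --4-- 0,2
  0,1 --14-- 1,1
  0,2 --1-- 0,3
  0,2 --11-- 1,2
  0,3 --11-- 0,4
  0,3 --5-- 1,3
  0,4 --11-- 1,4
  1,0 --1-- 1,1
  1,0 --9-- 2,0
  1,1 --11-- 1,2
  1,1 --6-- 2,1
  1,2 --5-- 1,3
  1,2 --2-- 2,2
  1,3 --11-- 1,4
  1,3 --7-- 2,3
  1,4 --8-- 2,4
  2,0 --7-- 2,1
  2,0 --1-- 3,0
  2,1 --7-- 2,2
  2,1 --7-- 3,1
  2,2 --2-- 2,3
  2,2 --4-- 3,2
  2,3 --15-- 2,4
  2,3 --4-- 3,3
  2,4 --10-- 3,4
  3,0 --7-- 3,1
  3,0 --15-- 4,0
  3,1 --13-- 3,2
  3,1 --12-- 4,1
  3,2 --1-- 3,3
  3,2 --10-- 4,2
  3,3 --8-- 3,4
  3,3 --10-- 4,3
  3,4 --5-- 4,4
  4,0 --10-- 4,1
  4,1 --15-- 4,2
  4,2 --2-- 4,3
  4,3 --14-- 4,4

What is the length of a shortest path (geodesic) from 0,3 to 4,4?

Shortest path: 0,3 → 1,3 → 2,3 → 3,3 → 3,4 → 4,4, total weight = 29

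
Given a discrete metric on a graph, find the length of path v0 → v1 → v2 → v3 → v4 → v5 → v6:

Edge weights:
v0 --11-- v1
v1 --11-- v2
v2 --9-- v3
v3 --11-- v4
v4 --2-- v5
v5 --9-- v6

Arc length = 11 + 11 + 9 + 11 + 2 + 9 = 53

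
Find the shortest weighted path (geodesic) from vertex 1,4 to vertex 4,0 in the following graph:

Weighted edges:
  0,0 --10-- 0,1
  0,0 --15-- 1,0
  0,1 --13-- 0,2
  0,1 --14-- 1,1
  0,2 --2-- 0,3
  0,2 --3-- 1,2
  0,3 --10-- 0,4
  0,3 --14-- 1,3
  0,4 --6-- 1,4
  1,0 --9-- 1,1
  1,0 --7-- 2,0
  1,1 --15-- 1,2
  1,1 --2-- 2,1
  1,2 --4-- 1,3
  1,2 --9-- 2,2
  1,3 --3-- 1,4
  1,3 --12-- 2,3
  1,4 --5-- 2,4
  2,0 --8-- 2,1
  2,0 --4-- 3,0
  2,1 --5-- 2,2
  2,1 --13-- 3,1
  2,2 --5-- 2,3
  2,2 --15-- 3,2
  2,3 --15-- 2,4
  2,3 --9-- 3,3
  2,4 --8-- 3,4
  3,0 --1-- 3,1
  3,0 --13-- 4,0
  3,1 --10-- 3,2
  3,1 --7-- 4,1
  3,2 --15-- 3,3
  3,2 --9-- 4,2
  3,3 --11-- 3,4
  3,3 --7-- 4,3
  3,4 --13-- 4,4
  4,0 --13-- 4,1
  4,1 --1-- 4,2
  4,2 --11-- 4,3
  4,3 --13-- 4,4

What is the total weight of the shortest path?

Shortest path: 1,4 → 1,3 → 1,2 → 2,2 → 2,1 → 2,0 → 3,0 → 4,0, total weight = 46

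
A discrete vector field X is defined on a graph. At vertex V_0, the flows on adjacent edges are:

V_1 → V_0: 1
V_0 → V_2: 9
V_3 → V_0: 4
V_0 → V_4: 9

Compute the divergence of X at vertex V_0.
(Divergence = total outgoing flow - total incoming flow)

Divergence = sum of outgoing flows = (-1) + 9 + (-4) + 9 = 13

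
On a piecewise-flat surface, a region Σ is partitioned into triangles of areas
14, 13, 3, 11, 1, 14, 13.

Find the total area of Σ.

14 + 13 + 3 + 11 + 1 + 14 + 13 = 69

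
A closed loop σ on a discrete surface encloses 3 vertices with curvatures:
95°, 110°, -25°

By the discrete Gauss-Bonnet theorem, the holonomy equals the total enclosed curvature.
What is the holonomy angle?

Holonomy = total enclosed curvature = 95° + 110° + (-25°) = 180°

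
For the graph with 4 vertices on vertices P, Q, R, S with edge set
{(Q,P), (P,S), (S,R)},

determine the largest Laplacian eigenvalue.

Degrees: deg(P) = 2, deg(Q) = 1, deg(R) = 1, deg(S) = 2.
L = D − A with rows/columns ordered (P, Q, R, S):
  [ 2, -1,  0, -1]
  [-1,  1,  0,  0]
  [ 0,  0,  1, -1]
  [-1,  0, -1,  2]
Characteristic polynomial: det(λI − L) = λ(λ² − 4λ + 2)(λ − 2).
Roots: λ = 0; (λ² − 4λ + 2) = 0 ⇒ λ = 2 ± √2 ≈ 0.5858, 3.4142; (λ − 2) = 0 ⇒ λ = 2.
(Check: the roots sum (with multiplicity) to 6, matching trace L = Σdeg = 2·3 = 6.)
Laplacian eigenvalues: [0.0, 0.5858, 2.0, 3.4142]. Largest eigenvalue (spectral radius) = 3.4142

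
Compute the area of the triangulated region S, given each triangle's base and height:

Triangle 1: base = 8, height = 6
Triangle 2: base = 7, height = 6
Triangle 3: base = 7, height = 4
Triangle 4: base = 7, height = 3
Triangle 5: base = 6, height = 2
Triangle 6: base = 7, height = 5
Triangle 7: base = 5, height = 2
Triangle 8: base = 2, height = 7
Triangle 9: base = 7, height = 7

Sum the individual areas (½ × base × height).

(1/2)×8×6 + (1/2)×7×6 + (1/2)×7×4 + (1/2)×7×3 + (1/2)×6×2 + (1/2)×7×5 + (1/2)×5×2 + (1/2)×2×7 + (1/2)×7×7 = 129.5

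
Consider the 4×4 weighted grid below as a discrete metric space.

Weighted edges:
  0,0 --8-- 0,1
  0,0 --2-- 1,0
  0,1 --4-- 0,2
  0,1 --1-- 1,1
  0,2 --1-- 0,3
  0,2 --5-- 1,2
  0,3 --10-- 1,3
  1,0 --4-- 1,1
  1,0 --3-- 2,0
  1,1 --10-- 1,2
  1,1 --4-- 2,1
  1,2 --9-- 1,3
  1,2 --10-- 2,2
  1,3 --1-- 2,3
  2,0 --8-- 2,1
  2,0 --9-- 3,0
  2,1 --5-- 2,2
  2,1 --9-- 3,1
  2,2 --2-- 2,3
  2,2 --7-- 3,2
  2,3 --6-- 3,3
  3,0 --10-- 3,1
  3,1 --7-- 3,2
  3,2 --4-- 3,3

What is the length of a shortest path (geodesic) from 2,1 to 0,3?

Shortest path: 2,1 → 1,1 → 0,1 → 0,2 → 0,3, total weight = 10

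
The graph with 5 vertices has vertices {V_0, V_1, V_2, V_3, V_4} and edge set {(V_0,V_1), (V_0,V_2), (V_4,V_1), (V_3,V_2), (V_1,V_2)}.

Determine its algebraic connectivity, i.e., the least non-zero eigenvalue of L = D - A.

Degrees: deg(V_0) = 2, deg(V_1) = 3, deg(V_2) = 3, deg(V_3) = 1, deg(V_4) = 1.
L = D − A with rows/columns ordered (V_0, V_1, V_2, V_3, V_4):
  [ 2, -1, -1,  0,  0]
  [-1,  3, -1,  0, -1]
  [-1, -1,  3, -1,  0]
  [ 0,  0, -1,  1,  0]
  [ 0, -1,  0,  0,  1]
Characteristic polynomial: det(λI − L) = λ(λ² − 5λ + 3)(λ² − 5λ + 5).
Roots: λ = 0; (λ² − 5λ + 3) = 0 ⇒ λ = (5 ± √13)/2 ≈ 0.6972, 4.3028; (λ² − 5λ + 5) = 0 ⇒ λ = (5 ± √5)/2 ≈ 1.382, 3.618.
(Check: the roots sum (with multiplicity) to 10, matching trace L = Σdeg = 2·5 = 10.)
Laplacian eigenvalues: [0.0, 0.6972, 1.382, 3.618, 4.3028]. Algebraic connectivity (smallest non-zero eigenvalue) = 0.6972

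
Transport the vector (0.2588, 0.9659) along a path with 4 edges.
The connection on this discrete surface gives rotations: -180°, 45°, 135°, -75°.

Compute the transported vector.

Total rotation: (-180°) + 45° + 135° + (-75°) = -75°. Final vector: (1, 0)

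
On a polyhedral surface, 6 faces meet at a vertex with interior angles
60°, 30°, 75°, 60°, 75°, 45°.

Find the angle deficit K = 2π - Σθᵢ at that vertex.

Sum of angles = 345°. K = 360° - 345° = 15°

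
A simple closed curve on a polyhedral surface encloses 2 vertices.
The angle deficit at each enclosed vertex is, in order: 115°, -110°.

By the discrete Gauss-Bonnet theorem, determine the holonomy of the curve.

Holonomy = total enclosed curvature = 115° + (-110°) = 5°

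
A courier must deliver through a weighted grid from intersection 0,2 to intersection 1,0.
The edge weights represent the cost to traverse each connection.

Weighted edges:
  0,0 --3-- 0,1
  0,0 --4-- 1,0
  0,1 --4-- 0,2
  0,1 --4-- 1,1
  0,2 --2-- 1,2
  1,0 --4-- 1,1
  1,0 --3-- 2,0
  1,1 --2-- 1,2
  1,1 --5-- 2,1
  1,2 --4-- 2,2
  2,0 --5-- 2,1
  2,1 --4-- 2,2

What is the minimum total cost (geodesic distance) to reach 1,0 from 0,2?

Shortest path: 0,2 → 1,2 → 1,1 → 1,0, total weight = 8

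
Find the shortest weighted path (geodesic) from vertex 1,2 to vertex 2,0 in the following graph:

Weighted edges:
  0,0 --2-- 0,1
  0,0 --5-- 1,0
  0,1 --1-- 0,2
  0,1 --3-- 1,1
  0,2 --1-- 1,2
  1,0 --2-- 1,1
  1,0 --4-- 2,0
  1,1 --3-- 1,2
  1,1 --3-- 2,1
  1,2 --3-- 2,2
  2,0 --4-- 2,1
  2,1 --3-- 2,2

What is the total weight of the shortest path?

Shortest path: 1,2 → 1,1 → 1,0 → 2,0, total weight = 9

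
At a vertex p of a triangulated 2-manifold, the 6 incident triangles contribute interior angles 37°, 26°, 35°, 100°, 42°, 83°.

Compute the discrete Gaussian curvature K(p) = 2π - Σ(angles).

Sum of angles = 323°. K = 360° - 323° = 37° = 37π/180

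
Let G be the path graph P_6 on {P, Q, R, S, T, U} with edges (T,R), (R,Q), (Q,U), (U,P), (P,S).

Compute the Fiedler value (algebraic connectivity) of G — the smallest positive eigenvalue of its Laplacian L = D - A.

The path graph P_n has Laplacian eigenvalues λ_k = 2 − 2cos(kπ/n), k = 0, 1, …, n−1. Here n = 6:
k=0: 2 − 2cos(0) = 0.0; k=1: 2 − 2cos(π/6) = 0.2679; k=2: 2 − 2cos(π/3) = 1.0; k=3: 2 − 2cos(π/2) = 2.0; k=4: 2 − 2cos(2π/3) = 3.0; k=5: 2 − 2cos(5π/6) = 3.7321.
Laplacian eigenvalues: [0.0, 0.2679, 1.0, 2.0, 3.0, 3.7321]. Algebraic connectivity (smallest non-zero eigenvalue) = 0.2679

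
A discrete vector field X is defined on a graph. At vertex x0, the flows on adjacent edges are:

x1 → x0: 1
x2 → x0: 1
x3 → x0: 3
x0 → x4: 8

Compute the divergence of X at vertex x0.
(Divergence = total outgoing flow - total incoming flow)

Divergence = sum of outgoing flows = (-1) + (-1) + (-3) + 8 = 3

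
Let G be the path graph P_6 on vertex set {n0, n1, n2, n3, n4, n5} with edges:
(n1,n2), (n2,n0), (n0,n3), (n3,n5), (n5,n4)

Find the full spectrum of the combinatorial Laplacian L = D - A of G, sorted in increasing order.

The path graph P_n has Laplacian eigenvalues λ_k = 2 − 2cos(kπ/n), k = 0, 1, …, n−1. Here n = 6:
k=0: 2 − 2cos(0) = 0.0; k=1: 2 − 2cos(π/6) = 0.2679; k=2: 2 − 2cos(π/3) = 1.0; k=3: 2 − 2cos(π/2) = 2.0; k=4: 2 − 2cos(2π/3) = 3.0; k=5: 2 − 2cos(5π/6) = 3.7321.
Laplacian eigenvalues (increasing order): [0.0, 0.2679, 1.0, 2.0, 3.0, 3.7321]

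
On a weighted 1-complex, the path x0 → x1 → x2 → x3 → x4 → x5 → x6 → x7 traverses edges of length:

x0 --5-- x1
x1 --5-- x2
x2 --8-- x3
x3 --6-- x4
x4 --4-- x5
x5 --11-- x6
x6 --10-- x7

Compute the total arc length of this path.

Arc length = 5 + 5 + 8 + 6 + 4 + 11 + 10 = 49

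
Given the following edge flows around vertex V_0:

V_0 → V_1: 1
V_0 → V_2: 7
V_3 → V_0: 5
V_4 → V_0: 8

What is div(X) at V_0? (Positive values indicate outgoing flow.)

Divergence = sum of outgoing flows = 1 + 7 + (-5) + (-8) = -5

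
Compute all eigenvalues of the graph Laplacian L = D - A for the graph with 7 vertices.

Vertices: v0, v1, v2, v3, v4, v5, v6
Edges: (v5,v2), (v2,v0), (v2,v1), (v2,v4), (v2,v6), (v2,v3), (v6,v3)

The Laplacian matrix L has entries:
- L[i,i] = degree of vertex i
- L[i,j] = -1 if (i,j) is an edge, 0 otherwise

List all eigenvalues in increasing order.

Degrees: deg(v0) = 1, deg(v1) = 1, deg(v2) = 6, deg(v3) = 2, deg(v4) = 1, deg(v5) = 1, deg(v6) = 2.
L = D − A with rows/columns ordered (v0, v1, v2, v3, v4, v5, v6):
  [ 1,  0, -1,  0,  0,  0,  0]
  [ 0,  1, -1,  0,  0,  0,  0]
  [-1, -1,  6, -1, -1, -1, -1]
  [ 0,  0, -1,  2,  0,  0, -1]
  [ 0,  0, -1,  0,  1,  0,  0]
  [ 0,  0, -1,  0,  0,  1,  0]
  [ 0,  0, -1, -1,  0,  0,  2]
Characteristic polynomial: det(λI − L) = λ(λ − 1)⁴(λ − 3)(λ − 7).
Roots: λ = 0; (λ − 1) = 0 ⇒ λ = 1 (multiplicity 4); (λ − 3) = 0 ⇒ λ = 3; (λ − 7) = 0 ⇒ λ = 7.
(Check: the roots sum (with multiplicity) to 14, matching trace L = Σdeg = 2·7 = 14.)
Laplacian eigenvalues (increasing order): [0.0, 1.0, 1.0, 1.0, 1.0, 3.0, 7.0]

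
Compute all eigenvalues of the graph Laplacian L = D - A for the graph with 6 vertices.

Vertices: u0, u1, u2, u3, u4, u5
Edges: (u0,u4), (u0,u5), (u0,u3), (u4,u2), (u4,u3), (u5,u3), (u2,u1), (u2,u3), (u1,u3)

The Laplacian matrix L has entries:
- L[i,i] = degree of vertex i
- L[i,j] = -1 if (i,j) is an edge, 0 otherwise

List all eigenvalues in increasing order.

Degrees: deg(u0) = 3, deg(u1) = 2, deg(u2) = 3, deg(u3) = 5, deg(u4) = 3, deg(u5) = 2.
L = D − A with rows/columns ordered (u0, u1, u2, u3, u4, u5):
  [ 3,  0,  0, -1, -1, -1]
  [ 0,  2, -1, -1,  0,  0]
  [ 0, -1,  3, -1, -1,  0]
  [-1, -1, -1,  5, -1, -1]
  [-1,  0, -1, -1,  3,  0]
  [-1,  0,  0, -1,  0,  2]
Characteristic polynomial: det(λI − L) = λ(λ² − 5λ + 5)(λ² − 7λ + 11)(λ − 6).
Roots: λ = 0; (λ² − 5λ + 5) = 0 ⇒ λ = (5 ± √5)/2 ≈ 1.382, 3.618; (λ² − 7λ + 11) = 0 ⇒ λ = (7 ± √5)/2 ≈ 2.382, 4.618; (λ − 6) = 0 ⇒ λ = 6.
(Check: the roots sum (with multiplicity) to 18, matching trace L = Σdeg = 2·9 = 18.)
Laplacian eigenvalues (increasing order): [0.0, 1.382, 2.382, 3.618, 4.618, 6.0]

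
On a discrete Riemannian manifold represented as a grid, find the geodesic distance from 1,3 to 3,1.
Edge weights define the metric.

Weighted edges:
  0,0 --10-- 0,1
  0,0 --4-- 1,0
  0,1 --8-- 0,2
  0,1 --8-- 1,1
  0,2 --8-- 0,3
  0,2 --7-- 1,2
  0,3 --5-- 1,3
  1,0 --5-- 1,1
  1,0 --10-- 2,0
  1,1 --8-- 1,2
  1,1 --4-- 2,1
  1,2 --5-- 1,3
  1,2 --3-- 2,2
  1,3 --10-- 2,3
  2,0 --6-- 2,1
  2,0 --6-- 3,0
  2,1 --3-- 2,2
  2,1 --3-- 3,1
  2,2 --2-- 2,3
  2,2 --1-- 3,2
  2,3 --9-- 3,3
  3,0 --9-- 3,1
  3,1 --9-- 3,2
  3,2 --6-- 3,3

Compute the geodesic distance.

Shortest path: 1,3 → 1,2 → 2,2 → 2,1 → 3,1, total weight = 14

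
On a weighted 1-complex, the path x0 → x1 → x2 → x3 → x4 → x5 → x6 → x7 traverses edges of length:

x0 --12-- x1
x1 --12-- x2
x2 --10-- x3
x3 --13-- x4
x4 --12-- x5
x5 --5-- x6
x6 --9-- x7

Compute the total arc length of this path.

Arc length = 12 + 12 + 10 + 13 + 12 + 5 + 9 = 73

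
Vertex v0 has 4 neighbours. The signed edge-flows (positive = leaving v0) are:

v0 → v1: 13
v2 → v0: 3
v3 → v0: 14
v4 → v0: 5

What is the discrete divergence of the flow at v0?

Divergence = sum of outgoing flows = 13 + (-3) + (-14) + (-5) = -9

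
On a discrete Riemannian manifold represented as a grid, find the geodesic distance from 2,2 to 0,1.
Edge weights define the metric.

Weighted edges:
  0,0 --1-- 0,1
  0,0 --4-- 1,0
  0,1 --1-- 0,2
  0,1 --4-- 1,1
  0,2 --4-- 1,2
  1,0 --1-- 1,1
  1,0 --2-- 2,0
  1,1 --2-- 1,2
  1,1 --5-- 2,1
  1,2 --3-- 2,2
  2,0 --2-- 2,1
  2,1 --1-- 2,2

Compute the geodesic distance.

Shortest path: 2,2 → 1,2 → 0,2 → 0,1, total weight = 8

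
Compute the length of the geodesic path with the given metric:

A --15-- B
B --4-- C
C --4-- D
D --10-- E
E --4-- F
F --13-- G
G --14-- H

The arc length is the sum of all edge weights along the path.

Arc length = 15 + 4 + 4 + 10 + 4 + 13 + 14 = 64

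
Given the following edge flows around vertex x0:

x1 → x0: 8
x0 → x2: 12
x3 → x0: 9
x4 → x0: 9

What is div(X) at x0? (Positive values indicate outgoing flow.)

Divergence = sum of outgoing flows = (-8) + 12 + (-9) + (-9) = -14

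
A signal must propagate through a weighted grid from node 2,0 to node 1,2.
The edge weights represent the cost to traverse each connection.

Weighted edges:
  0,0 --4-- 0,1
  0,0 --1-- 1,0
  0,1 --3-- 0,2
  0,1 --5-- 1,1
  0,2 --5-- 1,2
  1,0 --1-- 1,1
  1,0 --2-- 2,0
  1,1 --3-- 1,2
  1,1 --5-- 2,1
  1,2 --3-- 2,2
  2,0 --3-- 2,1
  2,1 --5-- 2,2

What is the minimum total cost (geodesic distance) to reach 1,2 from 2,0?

Shortest path: 2,0 → 1,0 → 1,1 → 1,2, total weight = 6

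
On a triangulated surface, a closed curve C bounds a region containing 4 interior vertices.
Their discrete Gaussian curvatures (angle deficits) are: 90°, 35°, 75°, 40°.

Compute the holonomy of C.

Holonomy = total enclosed curvature = 90° + 35° + 75° + 40° = 240°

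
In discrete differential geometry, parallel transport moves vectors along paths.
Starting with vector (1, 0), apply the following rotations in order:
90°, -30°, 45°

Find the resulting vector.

Total rotation: 90° + (-30°) + 45° = 105°. Final vector: (-0.2588, 0.9659)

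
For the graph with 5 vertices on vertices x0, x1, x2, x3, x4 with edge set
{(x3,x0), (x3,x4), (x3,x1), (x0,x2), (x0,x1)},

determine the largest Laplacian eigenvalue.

Degrees: deg(x0) = 3, deg(x1) = 2, deg(x2) = 1, deg(x3) = 3, deg(x4) = 1.
L = D − A with rows/columns ordered (x0, x1, x2, x3, x4):
  [ 3, -1, -1, -1,  0]
  [-1,  2,  0, -1,  0]
  [-1,  0,  1,  0,  0]
  [-1, -1,  0,  3, -1]
  [ 0,  0,  0, -1,  1]
Characteristic polynomial: det(λI − L) = λ(λ² − 5λ + 3)(λ² − 5λ + 5).
Roots: λ = 0; (λ² − 5λ + 3) = 0 ⇒ λ = (5 ± √13)/2 ≈ 0.6972, 4.3028; (λ² − 5λ + 5) = 0 ⇒ λ = (5 ± √5)/2 ≈ 1.382, 3.618.
(Check: the roots sum (with multiplicity) to 10, matching trace L = Σdeg = 2·5 = 10.)
Laplacian eigenvalues: [0.0, 0.6972, 1.382, 3.618, 4.3028]. Largest eigenvalue (spectral radius) = 4.3028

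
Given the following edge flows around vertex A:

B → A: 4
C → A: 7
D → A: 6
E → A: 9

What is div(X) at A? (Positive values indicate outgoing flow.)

Divergence = sum of outgoing flows = (-4) + (-7) + (-6) + (-9) = -26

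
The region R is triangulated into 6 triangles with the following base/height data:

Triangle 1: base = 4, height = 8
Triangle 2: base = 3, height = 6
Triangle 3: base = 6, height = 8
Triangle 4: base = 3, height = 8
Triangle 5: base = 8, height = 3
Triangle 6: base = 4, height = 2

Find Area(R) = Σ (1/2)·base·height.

(1/2)×4×8 + (1/2)×3×6 + (1/2)×6×8 + (1/2)×3×8 + (1/2)×8×3 + (1/2)×4×2 = 77.0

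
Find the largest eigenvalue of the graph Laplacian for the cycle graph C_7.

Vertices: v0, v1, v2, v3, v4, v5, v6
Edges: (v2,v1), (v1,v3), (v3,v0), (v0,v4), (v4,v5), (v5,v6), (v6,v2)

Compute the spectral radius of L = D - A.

The cycle graph C_n has Laplacian eigenvalues λ_k = 2 − 2cos(2πk/n), k = 0, 1, …, n−1. Here n = 7:
k=0: 2 − 2cos(0) = 0.0; k=1: 2 − 2cos(2π/7) = 0.753; k=2: 2 − 2cos(4π/7) = 2.445; k=3: 2 − 2cos(6π/7) = 3.8019; k=4: 2 − 2cos(8π/7) = 3.8019; k=5: 2 − 2cos(10π/7) = 2.445; k=6: 2 − 2cos(12π/7) = 0.753.
Laplacian eigenvalues: [0.0, 0.753, 0.753, 2.445, 2.445, 3.8019, 3.8019]. Largest eigenvalue (spectral radius) = 3.8019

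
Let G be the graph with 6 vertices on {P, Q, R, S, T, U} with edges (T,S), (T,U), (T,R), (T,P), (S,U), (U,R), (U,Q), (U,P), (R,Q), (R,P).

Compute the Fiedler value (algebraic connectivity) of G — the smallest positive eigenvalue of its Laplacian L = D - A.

Degrees: deg(P) = 3, deg(Q) = 2, deg(R) = 4, deg(S) = 2, deg(T) = 4, deg(U) = 5.
L = D − A with rows/columns ordered (P, Q, R, S, T, U):
  [ 3,  0, -1,  0, -1, -1]
  [ 0,  2, -1,  0,  0, -1]
  [-1, -1,  4,  0, -1, -1]
  [ 0,  0,  0,  2, -1, -1]
  [-1,  0, -1, -1,  4, -1]
  [-1, -1, -1, -1, -1,  5]
Characteristic polynomial: det(λI − L) = λ(λ² − 7λ + 9)(λ² − 7λ + 11)(λ − 6).
Roots: λ = 0; (λ² − 7λ + 9) = 0 ⇒ λ = (7 ± √13)/2 ≈ 1.6972, 5.3028; (λ² − 7λ + 11) = 0 ⇒ λ = (7 ± √5)/2 ≈ 2.382, 4.618; (λ − 6) = 0 ⇒ λ = 6.
(Check: the roots sum (with multiplicity) to 20, matching trace L = Σdeg = 2·10 = 20.)
Laplacian eigenvalues: [0.0, 1.6972, 2.382, 4.618, 5.3028, 6.0]. Algebraic connectivity (smallest non-zero eigenvalue) = 1.6972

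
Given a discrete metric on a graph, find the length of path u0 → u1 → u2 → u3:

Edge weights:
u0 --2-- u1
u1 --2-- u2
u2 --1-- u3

Arc length = 2 + 2 + 1 = 5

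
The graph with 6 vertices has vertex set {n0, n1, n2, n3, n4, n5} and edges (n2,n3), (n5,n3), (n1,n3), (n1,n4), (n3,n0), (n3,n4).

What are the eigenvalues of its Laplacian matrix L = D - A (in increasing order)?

Degrees: deg(n0) = 1, deg(n1) = 2, deg(n2) = 1, deg(n3) = 5, deg(n4) = 2, deg(n5) = 1.
L = D − A with rows/columns ordered (n0, n1, n2, n3, n4, n5):
  [ 1,  0,  0, -1,  0,  0]
  [ 0,  2,  0, -1, -1,  0]
  [ 0,  0,  1, -1,  0,  0]
  [-1, -1, -1,  5, -1, -1]
  [ 0, -1,  0, -1,  2,  0]
  [ 0,  0,  0, -1,  0,  1]
Characteristic polynomial: det(λI − L) = λ(λ − 1)³(λ − 3)(λ − 6).
Roots: λ = 0; (λ − 1) = 0 ⇒ λ = 1 (multiplicity 3); (λ − 3) = 0 ⇒ λ = 3; (λ − 6) = 0 ⇒ λ = 6.
(Check: the roots sum (with multiplicity) to 12, matching trace L = Σdeg = 2·6 = 12.)
Laplacian eigenvalues (increasing order): [0.0, 1.0, 1.0, 1.0, 3.0, 6.0]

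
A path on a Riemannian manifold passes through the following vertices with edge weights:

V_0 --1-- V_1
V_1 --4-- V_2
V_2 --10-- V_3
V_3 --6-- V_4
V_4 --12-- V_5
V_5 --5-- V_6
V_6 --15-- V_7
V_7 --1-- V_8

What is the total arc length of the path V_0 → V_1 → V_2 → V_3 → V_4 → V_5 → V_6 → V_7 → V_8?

Arc length = 1 + 4 + 10 + 6 + 12 + 5 + 15 + 1 = 54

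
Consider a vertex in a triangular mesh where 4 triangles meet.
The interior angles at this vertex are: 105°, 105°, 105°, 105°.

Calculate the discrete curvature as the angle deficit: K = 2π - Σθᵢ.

Sum of angles = 420°. K = 360° - 420° = -60°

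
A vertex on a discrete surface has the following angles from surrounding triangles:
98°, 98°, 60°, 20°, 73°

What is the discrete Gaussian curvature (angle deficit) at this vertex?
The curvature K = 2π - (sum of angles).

Sum of angles = 349°. K = 360° - 349° = 11° = 11π/180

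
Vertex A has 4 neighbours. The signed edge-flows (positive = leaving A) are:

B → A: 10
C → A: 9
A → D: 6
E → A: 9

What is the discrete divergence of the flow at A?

Divergence = sum of outgoing flows = (-10) + (-9) + 6 + (-9) = -22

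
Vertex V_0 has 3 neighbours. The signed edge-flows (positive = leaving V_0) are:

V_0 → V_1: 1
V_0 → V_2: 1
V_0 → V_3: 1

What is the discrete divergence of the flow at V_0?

Divergence = sum of outgoing flows = 1 + 1 + 1 = 3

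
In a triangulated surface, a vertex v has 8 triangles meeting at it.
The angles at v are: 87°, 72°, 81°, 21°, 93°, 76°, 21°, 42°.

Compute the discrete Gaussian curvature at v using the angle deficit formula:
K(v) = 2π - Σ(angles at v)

Sum of angles = 493°. K = 360° - 493° = -133° = -133π/180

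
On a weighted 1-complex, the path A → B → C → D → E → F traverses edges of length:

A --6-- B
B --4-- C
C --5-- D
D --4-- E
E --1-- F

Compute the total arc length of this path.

Arc length = 6 + 4 + 5 + 4 + 1 = 20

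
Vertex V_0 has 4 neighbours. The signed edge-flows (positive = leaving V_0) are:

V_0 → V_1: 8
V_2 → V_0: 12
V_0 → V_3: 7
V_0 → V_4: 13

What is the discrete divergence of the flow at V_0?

Divergence = sum of outgoing flows = 8 + (-12) + 7 + 13 = 16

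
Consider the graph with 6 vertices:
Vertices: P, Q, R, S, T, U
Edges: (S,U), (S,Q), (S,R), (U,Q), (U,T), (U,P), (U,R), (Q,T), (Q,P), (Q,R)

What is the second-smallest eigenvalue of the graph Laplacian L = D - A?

Degrees: deg(P) = 2, deg(Q) = 5, deg(R) = 3, deg(S) = 3, deg(T) = 2, deg(U) = 5.
L = D − A with rows/columns ordered (P, Q, R, S, T, U):
  [ 2, -1,  0,  0,  0, -1]
  [-1,  5, -1, -1, -1, -1]
  [ 0, -1,  3, -1,  0, -1]
  [ 0, -1, -1,  3,  0, -1]
  [ 0, -1,  0,  0,  2, -1]
  [-1, -1, -1, -1, -1,  5]
Characteristic polynomial: det(λI − L) = λ(λ − 2)²(λ − 4)(λ − 6)².
Roots: λ = 0; (λ − 2) = 0 ⇒ λ = 2 (multiplicity 2); (λ − 4) = 0 ⇒ λ = 4; (λ − 6) = 0 ⇒ λ = 6 (multiplicity 2).
(Check: the roots sum (with multiplicity) to 20, matching trace L = Σdeg = 2·10 = 20.)
Laplacian eigenvalues: [0.0, 2.0, 2.0, 4.0, 6.0, 6.0]. Algebraic connectivity (smallest non-zero eigenvalue) = 2.0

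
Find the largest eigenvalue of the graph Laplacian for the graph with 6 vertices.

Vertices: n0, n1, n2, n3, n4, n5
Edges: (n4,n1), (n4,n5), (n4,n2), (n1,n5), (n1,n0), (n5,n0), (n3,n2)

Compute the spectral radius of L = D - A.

Degrees: deg(n0) = 2, deg(n1) = 3, deg(n2) = 2, deg(n3) = 1, deg(n4) = 3, deg(n5) = 3.
L = D − A with rows/columns ordered (n0, n1, n2, n3, n4, n5):
  [ 2, -1,  0,  0,  0, -1]
  [-1,  3,  0,  0, -1, -1]
  [ 0,  0,  2, -1, -1,  0]
  [ 0,  0, -1,  1,  0,  0]
  [ 0, -1, -1,  0,  3, -1]
  [-1, -1,  0,  0, -1,  3]
Characteristic polynomial: det(λI − L) = λ(λ² − 5λ + 2)(λ − 2)(λ − 3)(λ − 4).
Roots: λ = 0; (λ² − 5λ + 2) = 0 ⇒ λ = (5 ± √17)/2 ≈ 0.4384, 4.5616; (λ − 2) = 0 ⇒ λ = 2; (λ − 3) = 0 ⇒ λ = 3; (λ − 4) = 0 ⇒ λ = 4.
(Check: the roots sum (with multiplicity) to 14, matching trace L = Σdeg = 2·7 = 14.)
Laplacian eigenvalues: [0.0, 0.4384, 2.0, 3.0, 4.0, 4.5616]. Largest eigenvalue (spectral radius) = 4.5616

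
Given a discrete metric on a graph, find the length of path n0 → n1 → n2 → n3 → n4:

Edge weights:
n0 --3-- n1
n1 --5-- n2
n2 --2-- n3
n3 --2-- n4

Arc length = 3 + 5 + 2 + 2 = 12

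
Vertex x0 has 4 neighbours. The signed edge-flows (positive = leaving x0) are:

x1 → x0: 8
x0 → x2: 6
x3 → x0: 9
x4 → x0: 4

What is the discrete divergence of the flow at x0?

Divergence = sum of outgoing flows = (-8) + 6 + (-9) + (-4) = -15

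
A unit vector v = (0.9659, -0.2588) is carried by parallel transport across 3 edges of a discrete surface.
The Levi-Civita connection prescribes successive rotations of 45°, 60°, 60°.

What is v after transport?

Total rotation: 45° + 60° + 60° = 165°. Final vector: (-0.8660, 0.5000)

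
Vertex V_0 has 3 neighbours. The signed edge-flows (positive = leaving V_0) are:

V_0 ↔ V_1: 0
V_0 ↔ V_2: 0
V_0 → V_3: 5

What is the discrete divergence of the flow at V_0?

Divergence = sum of outgoing flows = 0 + 0 + 5 = 5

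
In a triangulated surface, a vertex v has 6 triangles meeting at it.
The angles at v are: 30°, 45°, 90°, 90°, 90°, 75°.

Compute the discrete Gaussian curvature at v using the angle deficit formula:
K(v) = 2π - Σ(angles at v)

Sum of angles = 420°. K = 360° - 420° = -60°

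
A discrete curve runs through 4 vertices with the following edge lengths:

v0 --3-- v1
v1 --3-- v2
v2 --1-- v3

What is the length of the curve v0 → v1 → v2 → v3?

Arc length = 3 + 3 + 1 = 7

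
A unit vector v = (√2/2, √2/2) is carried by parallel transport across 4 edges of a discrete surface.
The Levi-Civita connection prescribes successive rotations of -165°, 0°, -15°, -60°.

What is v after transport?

Total rotation: (-165°) + 0° + (-15°) + (-60°) = -240° ≡ 120° (mod 360°). Final vector: (-0.9659, 0.2588)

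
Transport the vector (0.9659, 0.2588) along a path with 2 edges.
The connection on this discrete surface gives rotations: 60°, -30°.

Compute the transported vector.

Total rotation: 60° + (-30°) = 30°. Final vector: (0.7071, 0.7071)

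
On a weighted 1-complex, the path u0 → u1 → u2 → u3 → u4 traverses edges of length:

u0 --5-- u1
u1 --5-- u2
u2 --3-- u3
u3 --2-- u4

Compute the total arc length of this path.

Arc length = 5 + 5 + 3 + 2 = 15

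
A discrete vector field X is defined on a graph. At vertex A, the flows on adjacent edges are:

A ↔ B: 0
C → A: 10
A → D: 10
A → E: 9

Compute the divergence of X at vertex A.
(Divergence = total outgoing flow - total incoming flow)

Divergence = sum of outgoing flows = 0 + (-10) + 10 + 9 = 9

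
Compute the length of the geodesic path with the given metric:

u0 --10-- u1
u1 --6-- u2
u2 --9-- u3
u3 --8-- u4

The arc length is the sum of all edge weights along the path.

Arc length = 10 + 6 + 9 + 8 = 33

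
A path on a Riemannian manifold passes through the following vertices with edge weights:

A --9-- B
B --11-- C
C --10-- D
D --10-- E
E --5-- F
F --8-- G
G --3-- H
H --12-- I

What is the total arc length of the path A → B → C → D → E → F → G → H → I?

Arc length = 9 + 11 + 10 + 10 + 5 + 8 + 3 + 12 = 68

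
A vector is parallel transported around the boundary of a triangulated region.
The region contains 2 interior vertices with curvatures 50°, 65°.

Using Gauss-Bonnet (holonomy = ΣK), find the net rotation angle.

Holonomy = total enclosed curvature = 50° + 65° = 115°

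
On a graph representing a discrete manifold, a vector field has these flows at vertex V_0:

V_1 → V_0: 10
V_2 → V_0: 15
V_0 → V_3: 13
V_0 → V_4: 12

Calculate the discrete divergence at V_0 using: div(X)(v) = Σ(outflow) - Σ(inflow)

Divergence = sum of outgoing flows = (-10) + (-15) + 13 + 12 = 0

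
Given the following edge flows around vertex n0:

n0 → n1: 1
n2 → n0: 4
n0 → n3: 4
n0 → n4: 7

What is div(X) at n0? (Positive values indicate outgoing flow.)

Divergence = sum of outgoing flows = 1 + (-4) + 4 + 7 = 8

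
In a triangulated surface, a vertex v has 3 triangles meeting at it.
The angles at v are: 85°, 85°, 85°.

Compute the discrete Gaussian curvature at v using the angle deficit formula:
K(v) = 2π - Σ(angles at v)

Sum of angles = 255°. K = 360° - 255° = 105°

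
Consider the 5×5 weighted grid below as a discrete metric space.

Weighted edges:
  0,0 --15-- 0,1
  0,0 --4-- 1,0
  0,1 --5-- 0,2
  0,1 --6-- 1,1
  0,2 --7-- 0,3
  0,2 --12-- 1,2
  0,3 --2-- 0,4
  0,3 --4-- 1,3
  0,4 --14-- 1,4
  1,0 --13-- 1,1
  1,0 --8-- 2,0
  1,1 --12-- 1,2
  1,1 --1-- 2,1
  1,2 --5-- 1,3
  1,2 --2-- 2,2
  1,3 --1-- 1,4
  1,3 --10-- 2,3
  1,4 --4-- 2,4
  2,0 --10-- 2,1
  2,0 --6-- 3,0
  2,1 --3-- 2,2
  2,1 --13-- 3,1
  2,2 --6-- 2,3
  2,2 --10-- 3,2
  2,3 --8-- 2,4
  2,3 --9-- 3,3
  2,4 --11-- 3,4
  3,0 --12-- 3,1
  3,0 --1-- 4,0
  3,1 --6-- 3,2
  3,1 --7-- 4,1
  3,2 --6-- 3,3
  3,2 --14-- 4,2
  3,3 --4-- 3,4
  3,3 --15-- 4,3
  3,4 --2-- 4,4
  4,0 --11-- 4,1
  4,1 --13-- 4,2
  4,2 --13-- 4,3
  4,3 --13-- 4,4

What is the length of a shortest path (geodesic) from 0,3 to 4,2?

Shortest path: 0,3 → 1,3 → 1,2 → 2,2 → 3,2 → 4,2, total weight = 35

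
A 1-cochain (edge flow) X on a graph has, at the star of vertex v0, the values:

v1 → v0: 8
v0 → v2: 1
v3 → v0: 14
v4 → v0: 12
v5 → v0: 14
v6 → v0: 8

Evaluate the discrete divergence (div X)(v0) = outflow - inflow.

Divergence = sum of outgoing flows = (-8) + 1 + (-14) + (-12) + (-14) + (-8) = -55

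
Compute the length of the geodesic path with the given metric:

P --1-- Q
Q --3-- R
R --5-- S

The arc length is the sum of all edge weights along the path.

Arc length = 1 + 3 + 5 = 9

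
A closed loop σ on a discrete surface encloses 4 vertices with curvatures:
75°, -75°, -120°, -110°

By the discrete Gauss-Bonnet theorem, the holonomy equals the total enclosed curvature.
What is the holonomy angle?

Holonomy = total enclosed curvature = 75° + (-75°) + (-120°) + (-110°) = -230°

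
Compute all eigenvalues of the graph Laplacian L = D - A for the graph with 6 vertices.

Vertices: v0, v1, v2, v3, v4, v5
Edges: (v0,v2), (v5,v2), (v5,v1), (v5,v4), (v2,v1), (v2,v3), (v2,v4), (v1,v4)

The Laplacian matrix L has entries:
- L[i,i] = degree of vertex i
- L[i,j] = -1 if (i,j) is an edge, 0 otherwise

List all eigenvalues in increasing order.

Degrees: deg(v0) = 1, deg(v1) = 3, deg(v2) = 5, deg(v3) = 1, deg(v4) = 3, deg(v5) = 3.
L = D − A with rows/columns ordered (v0, v1, v2, v3, v4, v5):
  [ 1,  0, -1,  0,  0,  0]
  [ 0,  3, -1,  0, -1, -1]
  [-1, -1,  5, -1, -1, -1]
  [ 0,  0, -1,  1,  0,  0]
  [ 0, -1, -1,  0,  3, -1]
  [ 0, -1, -1,  0, -1,  3]
Characteristic polynomial: det(λI − L) = λ(λ − 1)²(λ − 4)²(λ − 6).
Roots: λ = 0; (λ − 1) = 0 ⇒ λ = 1 (multiplicity 2); (λ − 4) = 0 ⇒ λ = 4 (multiplicity 2); (λ − 6) = 0 ⇒ λ = 6.
(Check: the roots sum (with multiplicity) to 16, matching trace L = Σdeg = 2·8 = 16.)
Laplacian eigenvalues (increasing order): [0.0, 1.0, 1.0, 4.0, 4.0, 6.0]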